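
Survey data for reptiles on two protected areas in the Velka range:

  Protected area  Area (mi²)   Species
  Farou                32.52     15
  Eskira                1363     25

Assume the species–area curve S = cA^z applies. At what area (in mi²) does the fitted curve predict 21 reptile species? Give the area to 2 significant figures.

380 mi²

z = ln(25/15) / ln(1363/32.52) = 0.5108 / 3.7356 = 0.1367
c = 15 / 32.52^0.1367 = 15 / 1.61 = 9.318
A = (21/9.318)^(1/0.1367) ⇒ ln A = ln(2.254)/0.1367 = 5.9424
A = e^5.9424 ≈ 380.9 mi²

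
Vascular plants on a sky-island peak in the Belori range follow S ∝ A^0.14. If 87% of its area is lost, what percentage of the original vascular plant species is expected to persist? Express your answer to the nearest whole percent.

75%

S_new/S_old = (A_new/A_old)^z = 0.13^0.14
= exp(0.14 × ln 0.13) = exp(0.14 × -2.0402) = exp(-0.2856) ≈ 0.7515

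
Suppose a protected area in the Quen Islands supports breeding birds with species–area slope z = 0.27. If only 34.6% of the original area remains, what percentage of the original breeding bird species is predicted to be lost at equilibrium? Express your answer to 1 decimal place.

S_new/S_old = (A_new/A_old)^z = 0.346^0.27
= exp(0.27 × ln 0.346) = exp(0.27 × -1.0613) = exp(-0.2866) ≈ 0.7508
Fraction lost = 1 − 0.7508 = 0.2492

24.9%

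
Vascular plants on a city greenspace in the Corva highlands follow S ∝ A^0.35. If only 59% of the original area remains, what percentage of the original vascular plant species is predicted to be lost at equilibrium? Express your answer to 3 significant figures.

16.9%

S_new/S_old = (A_new/A_old)^z = 0.59^0.35
= exp(0.35 × ln 0.59) = exp(0.35 × -0.5276) = exp(-0.1847) ≈ 0.8314
Fraction lost = 1 − 0.8314 = 0.1686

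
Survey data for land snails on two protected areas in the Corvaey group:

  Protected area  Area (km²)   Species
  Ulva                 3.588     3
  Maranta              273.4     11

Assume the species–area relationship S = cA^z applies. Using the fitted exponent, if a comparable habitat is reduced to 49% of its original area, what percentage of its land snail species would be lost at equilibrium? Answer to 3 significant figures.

z = ln(11/3) / ln(273.4/3.588) = 1.2993 / 4.3333 = 0.2998
S_new/S_old = (A_new/A_old)^z = 0.49^0.2998 = exp(0.2998 × -0.7133) = 0.8074
Fraction lost = 1 − 0.8074 = 0.1926

19.3%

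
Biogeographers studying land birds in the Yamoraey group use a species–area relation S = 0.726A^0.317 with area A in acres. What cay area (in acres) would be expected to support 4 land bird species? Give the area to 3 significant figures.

218 acres

4 = 0.726 × A^0.317  ⇒  A^0.317 = 4/0.726 = 5.51
ln A = ln(5.51) / 0.317 = 1.7065 / 0.317 = 5.3833
A = e^5.3833 ≈ 217.7 acres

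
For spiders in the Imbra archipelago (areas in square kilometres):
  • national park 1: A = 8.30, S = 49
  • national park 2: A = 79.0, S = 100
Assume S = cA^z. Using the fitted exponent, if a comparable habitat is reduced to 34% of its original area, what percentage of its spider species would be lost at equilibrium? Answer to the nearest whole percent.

29%

z = ln(100/49) / ln(79/8.3) = 0.7133 / 2.2532 = 0.3166
S_new/S_old = (A_new/A_old)^z = 0.34^0.3166 = exp(0.3166 × -1.0788) = 0.7107
Fraction lost = 1 − 0.7107 = 0.2893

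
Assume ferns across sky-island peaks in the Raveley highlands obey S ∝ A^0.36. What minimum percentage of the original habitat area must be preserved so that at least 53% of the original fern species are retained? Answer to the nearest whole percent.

Need (A_new/A_old)^0.36 = 0.53, so A_new/A_old = 0.53^(1/0.36) = 0.53^2.778
ln(A_new/A_old) = ln 0.53 / 0.36 = -0.6349 / 0.36 = -1.7636
A_new/A_old = e^-1.7636 ≈ 0.1714

17%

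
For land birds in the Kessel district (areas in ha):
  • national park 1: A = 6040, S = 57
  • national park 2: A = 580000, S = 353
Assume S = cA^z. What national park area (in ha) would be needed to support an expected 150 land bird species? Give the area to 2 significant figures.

68000 ha

z = ln(353/57) / ln(580000/6040) = 1.8234 / 4.5646 = 0.3995
c = 57 / 6040^0.3995 = 57 / 32.39 = 1.76
A = (150/1.76)^(1/0.3995) ⇒ ln A = ln(85.23)/0.3995 = 11.1283
A = e^11.1283 ≈ 68074 ha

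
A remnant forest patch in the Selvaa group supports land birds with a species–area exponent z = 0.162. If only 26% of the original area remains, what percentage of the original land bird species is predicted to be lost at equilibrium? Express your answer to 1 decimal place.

S_new/S_old = (A_new/A_old)^z = 0.26^0.162
= exp(0.162 × ln 0.26) = exp(0.162 × -1.3471) = exp(-0.2182) ≈ 0.8039
Fraction lost = 1 − 0.8039 = 0.1961

19.6%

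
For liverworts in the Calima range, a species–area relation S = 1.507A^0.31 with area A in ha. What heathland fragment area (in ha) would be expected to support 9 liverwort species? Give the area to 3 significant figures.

319 ha

9 = 1.507 × A^0.31  ⇒  A^0.31 = 9/1.507 = 5.972
ln A = ln(5.972) / 0.31 = 1.7871 / 0.31 = 5.7649
A = e^5.7649 ≈ 318.9 ha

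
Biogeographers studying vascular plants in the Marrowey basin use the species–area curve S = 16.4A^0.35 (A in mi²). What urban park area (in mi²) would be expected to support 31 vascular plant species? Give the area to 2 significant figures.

31 = 16.4 × A^0.35  ⇒  A^0.35 = 31/16.4 = 1.89
ln A = ln(1.89) / 0.35 = 0.6367 / 0.35 = 1.8192
A = e^1.8192 ≈ 6.167 mi²

6.2 mi²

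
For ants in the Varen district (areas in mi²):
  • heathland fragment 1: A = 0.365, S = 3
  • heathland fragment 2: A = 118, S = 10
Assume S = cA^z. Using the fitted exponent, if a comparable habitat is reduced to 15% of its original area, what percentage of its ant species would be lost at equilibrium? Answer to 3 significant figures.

z = ln(10/3) / ln(118/0.365) = 1.2040 / 5.7785 = 0.2084
S_new/S_old = (A_new/A_old)^z = 0.15^0.2084 = exp(0.2084 × -1.8971) = 0.6735
Fraction lost = 1 − 0.6735 = 0.3265

32.7%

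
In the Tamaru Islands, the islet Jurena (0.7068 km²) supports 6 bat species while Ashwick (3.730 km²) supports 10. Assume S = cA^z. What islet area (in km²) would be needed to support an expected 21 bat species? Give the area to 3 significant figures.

41.8 km²

z = ln(10/6) / ln(3.73/0.7068) = 0.5108 / 1.6634 = 0.3071
c = 6 / 0.7068^0.3071 = 6 / 0.8989 = 6.675
A = (21/6.675)^(1/0.3071) ⇒ ln A = ln(3.146)/0.3071 = 3.7324
A = e^3.7324 ≈ 41.78 km²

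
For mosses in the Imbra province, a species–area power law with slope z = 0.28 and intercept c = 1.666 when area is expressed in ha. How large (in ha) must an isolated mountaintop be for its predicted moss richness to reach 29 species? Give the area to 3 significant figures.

29 = 1.666 × A^0.28  ⇒  A^0.28 = 29/1.666 = 17.41
ln A = ln(17.41) / 0.28 = 2.8569 / 0.28 = 10.2031
A = e^10.2031 ≈ 26987 ha

27000 ha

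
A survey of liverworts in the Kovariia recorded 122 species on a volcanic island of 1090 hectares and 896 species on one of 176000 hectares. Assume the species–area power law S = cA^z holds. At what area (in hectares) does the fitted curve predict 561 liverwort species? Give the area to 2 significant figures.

53000 hectares

z = ln(896/122) / ln(176000/1090) = 1.9939 / 5.0843 = 0.3922
c = 122 / 1090^0.3922 = 122 / 15.53 = 7.855
A = (561/7.855)^(1/0.3922) ⇒ ln A = ln(71.42)/0.3922 = 10.8843
A = e^10.8843 ≈ 53334 hectares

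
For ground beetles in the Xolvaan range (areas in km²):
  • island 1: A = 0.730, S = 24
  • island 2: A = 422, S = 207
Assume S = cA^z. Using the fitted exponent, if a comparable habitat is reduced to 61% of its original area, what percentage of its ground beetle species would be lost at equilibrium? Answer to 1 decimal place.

15.4%

z = ln(207/24) / ln(422/0.73) = 2.1547 / 6.3597 = 0.3388
S_new/S_old = (A_new/A_old)^z = 0.61^0.3388 = exp(0.3388 × -0.4943) = 0.8458
Fraction lost = 1 − 0.8458 = 0.1542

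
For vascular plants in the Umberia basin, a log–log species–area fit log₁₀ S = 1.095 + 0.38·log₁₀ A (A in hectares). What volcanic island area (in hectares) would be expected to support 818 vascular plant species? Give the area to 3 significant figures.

60800 hectares

818 = 12.45 × A^0.38  ⇒  A^0.38 = 818/12.45 = 65.73
ln A = ln(65.73) / 0.38 = 4.1855 / 0.38 = 11.0146
A = e^11.0146 ≈ 60752 hectares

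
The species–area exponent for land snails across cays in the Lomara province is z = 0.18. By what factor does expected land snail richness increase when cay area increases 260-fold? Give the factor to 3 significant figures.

2.72

S₂/S₁ = (A₂/A₁)^z = 260^0.18
ln(S₂/S₁) = 0.18 × ln 260 = 0.18 × 5.5607 = 1.0009
S₂/S₁ = e^1.0009 ≈ 2.721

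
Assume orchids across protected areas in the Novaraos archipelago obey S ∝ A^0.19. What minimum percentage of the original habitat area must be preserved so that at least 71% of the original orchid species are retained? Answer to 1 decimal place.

16.5%

Need (A_new/A_old)^0.19 = 0.71, so A_new/A_old = 0.71^(1/0.19) = 0.71^5.263
ln(A_new/A_old) = ln 0.71 / 0.19 = -0.3425 / 0.19 = -1.8026
A_new/A_old = e^-1.8026 ≈ 0.1649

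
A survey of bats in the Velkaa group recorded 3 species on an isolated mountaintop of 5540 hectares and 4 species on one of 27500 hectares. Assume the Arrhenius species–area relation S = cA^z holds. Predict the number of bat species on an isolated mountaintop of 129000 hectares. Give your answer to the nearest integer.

z = ln(4/3) / ln(27500/5540) = 0.2877 / 1.6022 = 0.1796
c = 3 / 5540^0.1796 = 3 / 4.701 = 0.6382
S₃ = 0.6382 × 129000^0.1796 = 0.6382 × 8.272 ≈ 5.279

5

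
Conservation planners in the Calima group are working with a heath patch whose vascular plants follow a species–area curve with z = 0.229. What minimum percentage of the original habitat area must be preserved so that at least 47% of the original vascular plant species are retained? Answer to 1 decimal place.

3.7%

Need (A_new/A_old)^0.229 = 0.47, so A_new/A_old = 0.47^(1/0.229) = 0.47^4.367
ln(A_new/A_old) = ln 0.47 / 0.229 = -0.7550 / 0.229 = -3.2970
A_new/A_old = e^-3.2970 ≈ 0.03699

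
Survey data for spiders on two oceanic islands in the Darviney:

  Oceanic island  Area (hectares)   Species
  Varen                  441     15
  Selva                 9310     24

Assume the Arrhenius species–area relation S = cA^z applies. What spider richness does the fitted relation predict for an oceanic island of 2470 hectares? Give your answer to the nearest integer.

z = ln(24/15) / ln(9310/441) = 0.4700 / 3.0498 = 0.1541
c = 15 / 441^0.1541 = 15 / 2.556 = 5.869
S₃ = 5.869 × 2470^0.1541 = 5.869 × 3.333 ≈ 19.56

20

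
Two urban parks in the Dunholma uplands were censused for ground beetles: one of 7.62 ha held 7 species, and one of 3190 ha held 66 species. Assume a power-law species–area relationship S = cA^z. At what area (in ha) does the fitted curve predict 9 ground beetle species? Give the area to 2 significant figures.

z = ln(66/7) / ln(3190/7.62) = 2.2437 / 6.0370 = 0.3717
c = 7 / 7.62^0.3717 = 7 / 2.127 = 3.291
A = (9/3.291)^(1/0.3717) ⇒ ln A = ln(2.735)/0.3717 = 2.7070
A = e^2.7070 ≈ 14.98 ha

15 ha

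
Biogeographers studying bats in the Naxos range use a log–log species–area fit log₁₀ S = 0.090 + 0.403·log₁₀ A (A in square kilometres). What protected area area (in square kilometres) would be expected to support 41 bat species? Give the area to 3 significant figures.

6010 square kilometres

41 = 1.23 × A^0.403  ⇒  A^0.403 = 41/1.23 = 33.33
ln A = ln(33.33) / 0.403 = 3.5063 / 0.403 = 8.7006
A = e^8.7006 ≈ 6006 square kilometres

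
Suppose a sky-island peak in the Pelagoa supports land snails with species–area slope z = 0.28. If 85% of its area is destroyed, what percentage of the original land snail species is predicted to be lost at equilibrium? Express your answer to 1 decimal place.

S_new/S_old = (A_new/A_old)^z = 0.15^0.28
= exp(0.28 × ln 0.15) = exp(0.28 × -1.8971) = exp(-0.5312) ≈ 0.5879
Fraction lost = 1 − 0.5879 = 0.4121

41.2%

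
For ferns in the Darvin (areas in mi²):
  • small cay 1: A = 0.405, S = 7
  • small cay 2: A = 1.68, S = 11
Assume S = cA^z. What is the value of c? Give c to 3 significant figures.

9.33

z = ln(S₂/S₁) / ln(A₂/A₁) = ln(11/7) / ln(1.68/0.405) = 0.4520 / 1.4227 = 0.3177
c = S₁ / A₁^z = 7 / 0.405^0.3177 = 7 / 0.7504 = 9.328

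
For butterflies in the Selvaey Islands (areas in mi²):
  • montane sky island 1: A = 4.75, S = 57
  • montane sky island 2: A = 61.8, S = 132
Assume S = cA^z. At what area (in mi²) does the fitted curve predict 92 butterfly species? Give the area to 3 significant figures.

z = ln(132/57) / ln(61.8/4.75) = 0.8398 / 2.5658 = 0.3273
c = 57 / 4.75^0.3273 = 57 / 1.665 = 34.23
A = (92/34.23)^(1/0.3273) ⇒ ln A = ln(2.688)/0.3273 = 3.0209
A = e^3.0209 ≈ 20.51 mi²

20.5 mi²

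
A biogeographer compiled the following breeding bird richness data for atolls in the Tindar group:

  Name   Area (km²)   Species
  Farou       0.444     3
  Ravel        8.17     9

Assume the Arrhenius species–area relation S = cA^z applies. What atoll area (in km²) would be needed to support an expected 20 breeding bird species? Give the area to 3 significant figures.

67.8 km²

z = ln(9/3) / ln(8.17/0.444) = 1.0986 / 2.9124 = 0.3772
c = 3 / 0.444^0.3772 = 3 / 0.7362 = 4.075
A = (20/4.075)^(1/0.3772) ⇒ ln A = ln(4.908)/0.3772 = 4.2173
A = e^4.2173 ≈ 67.85 km²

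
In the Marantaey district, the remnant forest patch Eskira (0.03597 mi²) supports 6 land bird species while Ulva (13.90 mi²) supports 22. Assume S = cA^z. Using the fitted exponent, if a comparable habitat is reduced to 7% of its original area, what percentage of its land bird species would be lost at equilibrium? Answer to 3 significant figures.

z = ln(22/6) / ln(13.9/0.03597) = 1.2993 / 5.9570 = 0.2181
S_new/S_old = (A_new/A_old)^z = 0.07^0.2181 = exp(0.2181 × -2.6593) = 0.5599
Fraction lost = 1 − 0.5599 = 0.4401

44.0%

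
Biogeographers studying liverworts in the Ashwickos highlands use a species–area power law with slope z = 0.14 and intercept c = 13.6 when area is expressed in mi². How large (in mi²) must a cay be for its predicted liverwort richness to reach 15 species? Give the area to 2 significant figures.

15 = 13.6 × A^0.14  ⇒  A^0.14 = 15/13.6 = 1.103
ln A = ln(1.103) / 0.14 = 0.0980 / 0.14 = 0.6999
A = e^0.6999 ≈ 2.013 mi²

2.0 mi²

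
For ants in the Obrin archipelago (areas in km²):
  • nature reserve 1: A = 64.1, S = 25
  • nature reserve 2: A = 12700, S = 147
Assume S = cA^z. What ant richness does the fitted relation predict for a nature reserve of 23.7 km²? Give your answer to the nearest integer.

18

z = ln(147/25) / ln(12700/64.1) = 1.7716 / 5.2889 = 0.3350
c = 25 / 64.1^0.3350 = 25 / 4.029 = 6.205
S₃ = 6.205 × 23.7^0.3350 = 6.205 × 2.887 ≈ 17.91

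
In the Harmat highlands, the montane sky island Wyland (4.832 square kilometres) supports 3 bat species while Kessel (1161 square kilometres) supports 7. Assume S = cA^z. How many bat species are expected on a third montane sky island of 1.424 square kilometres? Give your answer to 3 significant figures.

2.48

z = ln(7/3) / ln(1161/4.832) = 0.8473 / 5.4818 = 0.1546
c = 3 / 4.832^0.1546 = 3 / 1.276 = 2.352
S₃ = 2.352 × 1.424^0.1546 = 2.352 × 1.056 ≈ 2.484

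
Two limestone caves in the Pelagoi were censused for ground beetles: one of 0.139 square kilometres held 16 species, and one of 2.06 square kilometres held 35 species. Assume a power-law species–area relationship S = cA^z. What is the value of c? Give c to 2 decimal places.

28.38

z = ln(S₂/S₁) / ln(A₂/A₁) = ln(35/16) / ln(2.06/0.139) = 0.7828 / 2.6960 = 0.2903
c = S₁ / A₁^z = 16 / 0.139^0.2903 = 16 / 0.5639 = 28.38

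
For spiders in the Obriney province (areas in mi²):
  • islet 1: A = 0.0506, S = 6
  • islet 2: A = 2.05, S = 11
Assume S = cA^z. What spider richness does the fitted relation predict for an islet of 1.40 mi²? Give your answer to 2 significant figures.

10

z = ln(11/6) / ln(2.05/0.0506) = 0.6061 / 3.7016 = 0.1637
c = 6 / 0.0506^0.1637 = 6 / 0.6135 = 9.78
S₃ = 9.78 × 1.4^0.1637 = 9.78 × 1.057 ≈ 10.33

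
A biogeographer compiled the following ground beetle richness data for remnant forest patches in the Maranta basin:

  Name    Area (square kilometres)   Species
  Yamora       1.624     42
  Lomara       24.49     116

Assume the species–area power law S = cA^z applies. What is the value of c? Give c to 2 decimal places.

z = ln(S₂/S₁) / ln(A₂/A₁) = ln(116/42) / ln(24.49/1.624) = 1.0159 / 2.7134 = 0.3744
c = S₁ / A₁^z = 42 / 1.624^0.3744 = 42 / 1.199 = 35.03

35.03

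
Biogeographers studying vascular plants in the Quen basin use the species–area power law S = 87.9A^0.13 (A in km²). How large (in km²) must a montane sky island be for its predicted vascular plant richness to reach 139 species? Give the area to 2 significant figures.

139 = 87.9 × A^0.13  ⇒  A^0.13 = 139/87.9 = 1.581
ln A = ln(1.581) / 0.13 = 0.4583 / 0.13 = 3.5252
A = e^3.5252 ≈ 33.96 km²

34 km²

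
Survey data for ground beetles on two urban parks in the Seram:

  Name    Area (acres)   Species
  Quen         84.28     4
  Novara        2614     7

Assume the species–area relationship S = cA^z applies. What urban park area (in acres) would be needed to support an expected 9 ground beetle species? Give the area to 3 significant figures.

z = ln(7/4) / ln(2614/84.28) = 0.5596 / 3.4345 = 0.1629
c = 4 / 84.28^0.1629 = 4 / 2.06 = 1.942
A = (9/1.942)^(1/0.1629) ⇒ ln A = ln(4.634)/0.1629 = 9.4110
A = e^9.4110 ≈ 12222 acres

12200 acres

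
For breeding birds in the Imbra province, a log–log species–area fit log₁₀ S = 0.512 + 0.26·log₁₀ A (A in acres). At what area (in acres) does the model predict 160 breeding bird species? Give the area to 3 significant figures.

160 = 3.251 × A^0.26  ⇒  A^0.26 = 160/3.251 = 49.22
ln A = ln(49.22) / 0.26 = 3.8963 / 0.26 = 14.9856
A = e^14.9856 ≈ 3222210 acres

3220000 acres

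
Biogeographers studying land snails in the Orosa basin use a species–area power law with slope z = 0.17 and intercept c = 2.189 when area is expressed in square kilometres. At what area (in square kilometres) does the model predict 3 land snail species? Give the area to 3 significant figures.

6.38 square kilometres

3 = 2.189 × A^0.17  ⇒  A^0.17 = 3/2.189 = 1.37
ln A = ln(1.37) / 0.17 = 0.3152 / 0.17 = 1.8539
A = e^1.8539 ≈ 6.385 square kilometres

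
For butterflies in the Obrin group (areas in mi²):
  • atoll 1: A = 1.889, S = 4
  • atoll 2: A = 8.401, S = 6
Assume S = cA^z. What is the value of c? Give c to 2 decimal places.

3.37

z = ln(S₂/S₁) / ln(A₂/A₁) = ln(6/4) / ln(8.401/1.889) = 0.4055 / 1.4923 = 0.2717
c = S₁ / A₁^z = 4 / 1.889^0.2717 = 4 / 1.189 = 3.365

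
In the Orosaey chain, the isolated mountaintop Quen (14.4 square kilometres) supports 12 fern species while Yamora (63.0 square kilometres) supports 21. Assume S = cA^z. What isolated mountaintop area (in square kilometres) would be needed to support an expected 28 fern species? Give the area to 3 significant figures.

135 square kilometres

z = ln(21/12) / ln(63/14.4) = 0.5596 / 1.4759 = 0.3792
c = 12 / 14.4^0.3792 = 12 / 2.749 = 4.365
A = (28/4.365)^(1/0.3792) ⇒ ln A = ln(6.415)/0.3792 = 4.9019
A = e^4.9019 ≈ 134.5 square kilometres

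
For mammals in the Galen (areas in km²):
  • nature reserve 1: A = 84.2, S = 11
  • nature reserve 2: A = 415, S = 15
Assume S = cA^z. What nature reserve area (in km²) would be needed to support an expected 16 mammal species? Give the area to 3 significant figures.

z = ln(15/11) / ln(415/84.2) = 0.3102 / 1.5951 = 0.1944
c = 11 / 84.2^0.1944 = 11 / 2.368 = 4.645
A = (16/4.645)^(1/0.1944) ⇒ ln A = ln(3.444)/0.1944 = 6.3602
A = e^6.3602 ≈ 578.4 km²

578 km²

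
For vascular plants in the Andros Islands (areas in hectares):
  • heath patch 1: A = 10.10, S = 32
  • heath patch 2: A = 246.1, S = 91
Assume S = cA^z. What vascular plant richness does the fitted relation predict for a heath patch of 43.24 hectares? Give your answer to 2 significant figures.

z = ln(91/32) / ln(246.1/10.1) = 1.0451 / 3.1932 = 0.3273
c = 32 / 10.1^0.3273 = 32 / 2.132 = 15.01
S₃ = 15.01 × 43.24^0.3273 = 15.01 × 3.431 ≈ 51.51

52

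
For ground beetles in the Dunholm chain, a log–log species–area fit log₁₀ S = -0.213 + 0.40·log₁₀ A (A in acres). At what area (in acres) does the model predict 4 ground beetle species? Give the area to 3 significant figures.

4 = 0.6124 × A^0.4  ⇒  A^0.4 = 4/0.6124 = 6.532
ln A = ln(6.532) / 0.4 = 1.8767 / 0.4 = 4.6919
A = e^4.6919 ≈ 109.1 acres

109 acres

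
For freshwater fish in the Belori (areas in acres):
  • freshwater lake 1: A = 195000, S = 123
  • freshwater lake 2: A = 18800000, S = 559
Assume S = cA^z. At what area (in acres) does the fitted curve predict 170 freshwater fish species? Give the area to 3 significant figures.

z = ln(559/123) / ln(18800000/195000) = 1.5140 / 4.5686 = 0.3314
c = 123 / 195000^0.3314 = 123 / 56.63 = 2.172
A = (170/2.172)^(1/0.3314) ⇒ ln A = ln(78.27)/0.3314 = 13.1573
A = e^13.1573 ≈ 517781 acres

518000 acres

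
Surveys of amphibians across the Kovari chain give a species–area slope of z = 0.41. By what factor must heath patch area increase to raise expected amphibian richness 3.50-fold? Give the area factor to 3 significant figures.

(A₂/A₁)^0.41 = 3.5, so A₂/A₁ = 3.5^(1/0.41) = 3.5^2.439
ln(A₂/A₁) = ln 3.5 / 0.41 = 1.2528 / 0.41 = 3.0555
A₂/A₁ = e^3.0555 ≈ 21.23

21.2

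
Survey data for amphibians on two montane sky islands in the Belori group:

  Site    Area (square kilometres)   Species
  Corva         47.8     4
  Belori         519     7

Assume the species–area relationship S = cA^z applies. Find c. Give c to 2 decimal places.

1.61

z = ln(S₂/S₁) / ln(A₂/A₁) = ln(7/4) / ln(519/47.8) = 0.5596 / 2.3849 = 0.2347
c = S₁ / A₁^z = 4 / 47.8^0.2347 = 4 / 2.478 = 1.614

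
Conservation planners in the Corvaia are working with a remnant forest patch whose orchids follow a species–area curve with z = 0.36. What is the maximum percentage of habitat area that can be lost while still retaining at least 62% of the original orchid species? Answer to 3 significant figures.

73.5%

Need (A_new/A_old)^0.36 = 0.62, so A_new/A_old = 0.62^(1/0.36) = 0.62^2.778
ln(A_new/A_old) = ln 0.62 / 0.36 = -0.4780 / 0.36 = -1.3279
A_new/A_old = e^-1.3279 ≈ 0.265
Fraction that can be lost = 1 − 0.265 = 0.735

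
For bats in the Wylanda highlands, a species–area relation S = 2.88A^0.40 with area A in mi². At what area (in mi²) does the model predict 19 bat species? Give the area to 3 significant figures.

19 = 2.88 × A^0.4  ⇒  A^0.4 = 19/2.88 = 6.597
ln A = ln(6.597) / 0.4 = 1.8866 / 0.4 = 4.7166
A = e^4.7166 ≈ 111.8 mi²

112 mi²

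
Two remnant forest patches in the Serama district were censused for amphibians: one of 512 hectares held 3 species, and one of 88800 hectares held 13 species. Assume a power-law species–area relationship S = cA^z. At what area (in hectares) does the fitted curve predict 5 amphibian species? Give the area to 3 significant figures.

z = ln(13/3) / ln(88800/512) = 1.4663 / 5.1558 = 0.2844
c = 3 / 512^0.2844 = 3 / 5.896 = 0.5089
A = (5/0.5089)^(1/0.2844) ⇒ ln A = ln(9.826)/0.2844 = 8.0344
A = e^8.0344 ≈ 3085 hectares

3090 hectares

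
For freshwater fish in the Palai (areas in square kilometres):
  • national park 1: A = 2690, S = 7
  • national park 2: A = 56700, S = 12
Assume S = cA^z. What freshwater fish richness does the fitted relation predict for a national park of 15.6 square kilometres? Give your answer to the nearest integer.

3

z = ln(12/7) / ln(56700/2690) = 0.5390 / 3.0482 = 0.1768
c = 7 / 2690^0.1768 = 7 / 4.041 = 1.732
S₃ = 1.732 × 15.6^0.1768 = 1.732 × 1.625 ≈ 2.816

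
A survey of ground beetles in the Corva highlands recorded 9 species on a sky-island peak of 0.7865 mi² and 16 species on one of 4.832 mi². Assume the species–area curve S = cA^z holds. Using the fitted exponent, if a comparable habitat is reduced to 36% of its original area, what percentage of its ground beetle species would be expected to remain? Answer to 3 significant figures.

z = ln(16/9) / ln(4.832/0.7865) = 0.5754 / 1.8154 = 0.3169
S_new/S_old = (A_new/A_old)^z = 0.36^0.3169 = exp(0.3169 × -1.0217) = 0.7234

72.3%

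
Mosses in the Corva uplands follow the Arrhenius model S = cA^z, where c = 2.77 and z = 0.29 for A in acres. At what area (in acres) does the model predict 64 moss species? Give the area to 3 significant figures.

64 = 2.77 × A^0.29  ⇒  A^0.29 = 64/2.77 = 23.1
ln A = ln(23.1) / 0.29 = 3.1400 / 0.29 = 10.8277
A = e^10.8277 ≈ 50398 acres

50400 acres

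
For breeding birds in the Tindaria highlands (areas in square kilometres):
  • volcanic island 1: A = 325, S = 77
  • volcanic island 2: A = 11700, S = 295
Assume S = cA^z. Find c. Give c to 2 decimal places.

8.81

z = ln(S₂/S₁) / ln(A₂/A₁) = ln(295/77) / ln(11700/325) = 1.3432 / 3.5835 = 0.3748
c = S₁ / A₁^z = 77 / 325^0.3748 = 77 / 8.74 = 8.81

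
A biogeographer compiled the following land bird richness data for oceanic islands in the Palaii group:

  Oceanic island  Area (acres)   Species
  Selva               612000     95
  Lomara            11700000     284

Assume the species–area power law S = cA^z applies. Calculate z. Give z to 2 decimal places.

Taking logs: ln S = ln c + z ln A, so z = (ln S₂ − ln S₁)/(ln A₂ − ln A₁).
z = ln(284/95) / ln(11700000/612000) = ln(2.989) / ln(19.12) = 1.0951 / 2.9506 = 0.3711

0.37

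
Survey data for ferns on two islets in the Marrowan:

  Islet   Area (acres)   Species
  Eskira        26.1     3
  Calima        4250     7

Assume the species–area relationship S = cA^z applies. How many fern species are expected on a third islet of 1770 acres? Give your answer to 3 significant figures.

6.05

z = ln(7/3) / ln(4250/26.1) = 0.8473 / 5.0927 = 0.1664
c = 3 / 26.1^0.1664 = 3 / 1.721 = 1.744
S₃ = 1.744 × 1770^0.1664 = 1.744 × 3.47 ≈ 6.051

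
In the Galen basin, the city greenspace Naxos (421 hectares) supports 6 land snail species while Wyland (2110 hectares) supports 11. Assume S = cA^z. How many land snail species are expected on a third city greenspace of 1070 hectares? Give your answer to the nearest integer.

z = ln(11/6) / ln(2110/421) = 0.6061 / 1.6118 = 0.3761
c = 6 / 421^0.3761 = 6 / 9.703 = 0.6184
S₃ = 0.6184 × 1070^0.3761 = 0.6184 × 13.78 ≈ 8.521

9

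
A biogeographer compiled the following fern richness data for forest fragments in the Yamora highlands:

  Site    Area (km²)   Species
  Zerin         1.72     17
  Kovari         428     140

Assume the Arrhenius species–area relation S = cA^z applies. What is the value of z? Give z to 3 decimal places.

0.382

Taking logs: ln S = ln c + z ln A, so z = (ln S₂ − ln S₁)/(ln A₂ − ln A₁).
z = ln(140/17) / ln(428/1.72) = ln(8.235) / ln(248.8) = 2.1084 / 5.5168 = 0.3822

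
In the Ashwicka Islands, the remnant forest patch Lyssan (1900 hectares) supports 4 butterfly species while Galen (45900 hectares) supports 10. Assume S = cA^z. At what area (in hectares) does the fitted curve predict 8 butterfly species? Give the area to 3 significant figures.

z = ln(10/4) / ln(45900/1900) = 0.9163 / 3.1846 = 0.2877
c = 4 / 1900^0.2877 = 4 / 8.778 = 0.4557
A = (8/0.4557)^(1/0.2877) ⇒ ln A = ln(17.56)/0.2877 = 9.9587
A = e^9.9587 ≈ 21135 hectares

21100 hectares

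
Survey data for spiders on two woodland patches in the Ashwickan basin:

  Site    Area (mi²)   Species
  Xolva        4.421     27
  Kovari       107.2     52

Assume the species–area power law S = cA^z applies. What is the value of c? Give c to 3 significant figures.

19.9

z = ln(S₂/S₁) / ln(A₂/A₁) = ln(52/27) / ln(107.2/4.421) = 0.6554 / 3.1883 = 0.2056
c = S₁ / A₁^z = 27 / 4.421^0.2056 = 27 / 1.357 = 19.89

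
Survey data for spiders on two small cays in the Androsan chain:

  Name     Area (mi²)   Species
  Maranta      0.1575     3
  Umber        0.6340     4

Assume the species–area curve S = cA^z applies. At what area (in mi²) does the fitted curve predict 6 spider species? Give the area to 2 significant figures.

4.5 mi²

z = ln(4/3) / ln(0.634/0.1575) = 0.2877 / 1.3926 = 0.2066
c = 3 / 0.1575^0.2066 = 3 / 0.6826 = 4.395
A = (6/4.395)^(1/0.2066) ⇒ ln A = ln(1.365)/0.2066 = 1.5071
A = e^1.5071 ≈ 4.514 mi²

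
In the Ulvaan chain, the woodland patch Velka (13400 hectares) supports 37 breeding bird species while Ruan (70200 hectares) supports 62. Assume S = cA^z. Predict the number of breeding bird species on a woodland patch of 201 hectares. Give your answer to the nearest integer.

z = ln(62/37) / ln(70200/13400) = 0.5162 / 1.6561 = 0.3117
c = 37 / 13400^0.3117 = 37 / 19.34 = 1.913
S₃ = 1.913 × 201^0.3117 = 1.913 × 5.223 ≈ 9.993

10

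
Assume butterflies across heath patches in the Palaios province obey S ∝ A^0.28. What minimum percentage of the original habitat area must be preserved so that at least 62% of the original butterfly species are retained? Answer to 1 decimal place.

Need (A_new/A_old)^0.28 = 0.62, so A_new/A_old = 0.62^(1/0.28) = 0.62^3.571
ln(A_new/A_old) = ln 0.62 / 0.28 = -0.4780 / 0.28 = -1.7073
A_new/A_old = e^-1.7073 ≈ 0.1814

18.1%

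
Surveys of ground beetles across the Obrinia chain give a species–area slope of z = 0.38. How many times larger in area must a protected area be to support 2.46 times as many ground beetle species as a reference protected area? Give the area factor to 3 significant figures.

(A₂/A₁)^0.38 = 2.46, so A₂/A₁ = 2.46^(1/0.38) = 2.46^2.632
ln(A₂/A₁) = ln 2.46 / 0.38 = 0.9002 / 0.38 = 2.3688
A₂/A₁ = e^2.3688 ≈ 10.69

10.7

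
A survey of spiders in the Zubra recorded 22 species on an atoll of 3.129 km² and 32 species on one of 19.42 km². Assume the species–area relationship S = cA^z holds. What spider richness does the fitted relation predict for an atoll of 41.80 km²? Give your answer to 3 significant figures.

z = ln(32/22) / ln(19.42/3.129) = 0.3747 / 1.8256 = 0.2052
c = 22 / 3.129^0.2052 = 22 / 1.264 = 17.41
S₃ = 17.41 × 41.8^0.2052 = 17.41 × 2.151 ≈ 37.45

37.5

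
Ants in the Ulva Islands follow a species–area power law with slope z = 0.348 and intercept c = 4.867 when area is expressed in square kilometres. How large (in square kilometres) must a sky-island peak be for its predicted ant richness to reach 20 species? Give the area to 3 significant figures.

20 = 4.867 × A^0.348  ⇒  A^0.348 = 20/4.867 = 4.109
ln A = ln(4.109) / 0.348 = 1.4133 / 0.348 = 4.0611
A = e^4.0611 ≈ 58.04 square kilometres

58.0 square kilometres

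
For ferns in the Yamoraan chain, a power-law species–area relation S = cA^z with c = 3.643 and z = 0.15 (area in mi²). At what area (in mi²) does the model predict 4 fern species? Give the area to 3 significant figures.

4 = 3.643 × A^0.15  ⇒  A^0.15 = 4/3.643 = 1.098
ln A = ln(1.098) / 0.15 = 0.0935 / 0.15 = 0.6232
A = e^0.6232 ≈ 1.865 mi²

1.86 mi²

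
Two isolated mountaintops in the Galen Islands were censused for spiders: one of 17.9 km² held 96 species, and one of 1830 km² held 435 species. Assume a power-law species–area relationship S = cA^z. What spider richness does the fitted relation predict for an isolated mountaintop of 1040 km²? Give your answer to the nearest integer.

362

z = ln(435/96) / ln(1830/17.9) = 1.5110 / 4.6273 = 0.3265
c = 96 / 17.9^0.3265 = 96 / 2.565 = 37.43
S₃ = 37.43 × 1040^0.3265 = 37.43 × 9.665 ≈ 361.7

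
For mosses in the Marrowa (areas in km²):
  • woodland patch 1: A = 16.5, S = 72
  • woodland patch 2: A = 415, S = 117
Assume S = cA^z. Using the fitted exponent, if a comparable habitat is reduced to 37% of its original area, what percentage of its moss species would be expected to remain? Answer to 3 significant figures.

86.1%

z = ln(117/72) / ln(415/16.5) = 0.4855 / 3.2249 = 0.1505
S_new/S_old = (A_new/A_old)^z = 0.37^0.1505 = exp(0.1505 × -0.9943) = 0.861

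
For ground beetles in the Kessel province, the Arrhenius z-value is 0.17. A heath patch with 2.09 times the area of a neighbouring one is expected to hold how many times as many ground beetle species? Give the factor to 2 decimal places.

S₂/S₁ = (A₂/A₁)^z = 2.09^0.17
ln(S₂/S₁) = 0.17 × ln 2.09 = 0.17 × 0.7372 = 0.1253
S₂/S₁ = e^0.1253 ≈ 1.134

1.13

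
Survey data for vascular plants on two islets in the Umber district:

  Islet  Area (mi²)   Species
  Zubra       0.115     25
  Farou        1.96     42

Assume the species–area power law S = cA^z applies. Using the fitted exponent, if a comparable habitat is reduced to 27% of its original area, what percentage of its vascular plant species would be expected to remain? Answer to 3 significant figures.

78.7%

z = ln(42/25) / ln(1.96/0.115) = 0.5188 / 2.8358 = 0.1829
S_new/S_old = (A_new/A_old)^z = 0.27^0.1829 = exp(0.1829 × -1.3093) = 0.787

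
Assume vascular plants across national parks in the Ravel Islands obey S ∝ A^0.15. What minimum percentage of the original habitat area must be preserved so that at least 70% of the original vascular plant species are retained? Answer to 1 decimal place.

9.3%

Need (A_new/A_old)^0.15 = 0.7, so A_new/A_old = 0.7^(1/0.15) = 0.7^6.667
ln(A_new/A_old) = ln 0.7 / 0.15 = -0.3567 / 0.15 = -2.3778
A_new/A_old = e^-2.3778 ≈ 0.09275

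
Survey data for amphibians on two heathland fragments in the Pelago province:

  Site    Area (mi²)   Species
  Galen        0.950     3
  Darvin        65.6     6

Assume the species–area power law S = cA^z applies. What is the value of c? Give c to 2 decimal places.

z = ln(S₂/S₁) / ln(A₂/A₁) = ln(6/3) / ln(65.6/0.95) = 0.6931 / 4.2349 = 0.1637
c = S₁ / A₁^z = 3 / 0.95^0.1637 = 3 / 0.9916 = 3.025

3.03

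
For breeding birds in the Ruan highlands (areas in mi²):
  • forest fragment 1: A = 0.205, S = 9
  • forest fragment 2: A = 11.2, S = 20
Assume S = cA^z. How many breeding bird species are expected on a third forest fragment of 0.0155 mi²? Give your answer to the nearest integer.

5

z = ln(20/9) / ln(11.2/0.205) = 0.7985 / 4.0007 = 0.1996
c = 9 / 0.205^0.1996 = 9 / 0.7288 = 12.35
S₃ = 12.35 × 0.0155^0.1996 = 12.35 × 0.4353 ≈ 5.375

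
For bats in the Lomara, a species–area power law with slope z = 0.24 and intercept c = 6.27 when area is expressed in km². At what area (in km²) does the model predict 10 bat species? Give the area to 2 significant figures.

7.0 km²

10 = 6.27 × A^0.24  ⇒  A^0.24 = 10/6.27 = 1.595
ln A = ln(1.595) / 0.24 = 0.4668 / 0.24 = 1.9450
A = e^1.9450 ≈ 6.994 km²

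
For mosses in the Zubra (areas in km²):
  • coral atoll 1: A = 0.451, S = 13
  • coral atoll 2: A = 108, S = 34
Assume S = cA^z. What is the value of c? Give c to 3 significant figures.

z = ln(S₂/S₁) / ln(A₂/A₁) = ln(34/13) / ln(108/0.451) = 0.9614 / 5.4784 = 0.1755
c = S₁ / A₁^z = 13 / 0.451^0.1755 = 13 / 0.8696 = 14.95

14.9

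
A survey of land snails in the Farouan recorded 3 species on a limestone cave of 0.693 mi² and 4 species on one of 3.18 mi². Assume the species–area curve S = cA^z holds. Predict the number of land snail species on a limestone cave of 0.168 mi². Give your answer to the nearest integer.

2

z = ln(4/3) / ln(3.18/0.693) = 0.2877 / 1.5236 = 0.1888
c = 3 / 0.693^0.1888 = 3 / 0.9331 = 3.215
S₃ = 3.215 × 0.168^0.1888 = 3.215 × 0.714 ≈ 2.296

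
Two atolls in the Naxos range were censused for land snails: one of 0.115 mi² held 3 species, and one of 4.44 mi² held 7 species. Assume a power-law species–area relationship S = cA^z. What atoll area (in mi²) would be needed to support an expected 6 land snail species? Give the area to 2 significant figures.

z = ln(7/3) / ln(4.44/0.115) = 0.8473 / 3.6535 = 0.2319
c = 3 / 0.115^0.2319 = 3 / 0.6056 = 4.954
A = (6/4.954)^(1/0.2319) ⇒ ln A = ln(1.211)/0.2319 = 0.8260
A = e^0.8260 ≈ 2.284 mi²

2.3 mi²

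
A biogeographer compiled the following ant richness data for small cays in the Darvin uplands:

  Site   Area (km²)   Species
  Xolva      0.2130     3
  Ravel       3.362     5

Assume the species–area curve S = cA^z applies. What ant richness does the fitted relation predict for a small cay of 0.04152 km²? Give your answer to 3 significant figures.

2.22

z = ln(5/3) / ln(3.362/0.213) = 0.5108 / 2.7590 = 0.1851
c = 3 / 0.213^0.1851 = 3 / 0.751 = 3.995
S₃ = 3.995 × 0.04152^0.1851 = 3.995 × 0.5548 ≈ 2.216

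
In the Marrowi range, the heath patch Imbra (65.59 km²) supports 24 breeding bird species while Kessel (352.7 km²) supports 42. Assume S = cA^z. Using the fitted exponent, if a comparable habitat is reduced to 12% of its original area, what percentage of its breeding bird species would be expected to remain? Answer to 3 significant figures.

49.4%

z = ln(42/24) / ln(352.7/65.59) = 0.5596 / 1.6822 = 0.3327
S_new/S_old = (A_new/A_old)^z = 0.12^0.3327 = exp(0.3327 × -2.1203) = 0.4939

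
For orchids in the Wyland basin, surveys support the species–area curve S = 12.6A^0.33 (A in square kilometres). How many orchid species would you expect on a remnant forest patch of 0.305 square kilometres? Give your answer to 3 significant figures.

8.52

S = 12.6 × 0.305^0.33 = 12.6 × 0.6758 ≈ 8.515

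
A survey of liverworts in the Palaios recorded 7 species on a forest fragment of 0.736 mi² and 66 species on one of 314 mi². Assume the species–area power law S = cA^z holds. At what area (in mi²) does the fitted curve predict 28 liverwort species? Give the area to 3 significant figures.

z = ln(66/7) / ln(314/0.736) = 2.2437 / 6.0559 = 0.3705
c = 7 / 0.736^0.3705 = 7 / 0.8926 = 7.842
A = (28/7.842)^(1/0.3705) ⇒ ln A = ln(3.571)/0.3705 = 3.4351
A = e^3.4351 ≈ 31.03 mi²

31.0 mi²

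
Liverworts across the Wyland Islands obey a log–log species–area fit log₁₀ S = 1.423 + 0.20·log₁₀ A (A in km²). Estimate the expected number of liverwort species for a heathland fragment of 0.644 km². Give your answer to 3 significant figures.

24.3

S = 26.49 × 0.644^0.2 = 26.49 × 0.9158 ≈ 24.25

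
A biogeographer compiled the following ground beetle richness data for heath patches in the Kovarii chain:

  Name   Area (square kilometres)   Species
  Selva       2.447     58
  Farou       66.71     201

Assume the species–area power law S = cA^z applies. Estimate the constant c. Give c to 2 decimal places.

z = ln(S₂/S₁) / ln(A₂/A₁) = ln(201/58) / ln(66.71/2.447) = 1.2429 / 3.3055 = 0.3760
c = S₁ / A₁^z = 58 / 2.447^0.3760 = 58 / 1.4 = 41.43

41.43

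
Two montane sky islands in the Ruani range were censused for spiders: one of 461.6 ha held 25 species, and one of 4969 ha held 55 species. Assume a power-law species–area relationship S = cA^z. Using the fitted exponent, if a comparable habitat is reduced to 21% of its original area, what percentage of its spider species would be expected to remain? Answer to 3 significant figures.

z = ln(55/25) / ln(4969/461.6) = 0.7885 / 2.3763 = 0.3318
S_new/S_old = (A_new/A_old)^z = 0.21^0.3318 = exp(0.3318 × -1.5606) = 0.5958

59.6%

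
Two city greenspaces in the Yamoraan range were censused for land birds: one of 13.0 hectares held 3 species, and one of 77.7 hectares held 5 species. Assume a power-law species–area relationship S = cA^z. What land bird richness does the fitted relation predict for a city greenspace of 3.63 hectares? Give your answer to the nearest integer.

2

z = ln(5/3) / ln(77.7/13) = 0.5108 / 1.7879 = 0.2857
c = 3 / 13^0.2857 = 3 / 2.081 = 1.442
S₃ = 1.442 × 3.63^0.2857 = 1.442 × 1.445 ≈ 2.084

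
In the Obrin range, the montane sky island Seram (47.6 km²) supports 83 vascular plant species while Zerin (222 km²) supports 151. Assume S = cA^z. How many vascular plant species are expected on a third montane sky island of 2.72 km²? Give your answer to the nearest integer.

27

z = ln(151/83) / ln(222/47.6) = 0.5984 / 1.5398 = 0.3886
c = 83 / 47.6^0.3886 = 83 / 4.487 = 18.5
S₃ = 18.5 × 2.72^0.3886 = 18.5 × 1.475 ≈ 27.29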